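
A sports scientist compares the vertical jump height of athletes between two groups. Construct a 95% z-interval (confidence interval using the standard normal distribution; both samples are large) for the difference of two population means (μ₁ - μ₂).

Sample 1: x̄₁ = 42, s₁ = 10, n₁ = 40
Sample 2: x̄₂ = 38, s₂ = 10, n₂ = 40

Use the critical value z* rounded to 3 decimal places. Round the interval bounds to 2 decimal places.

Both samples are large (n₁ = 40 ≥ 30, n₂ = 40 ≥ 30), so a z-interval for the difference of means applies.

Point estimate: x̄₁ - x̄₂ = 42 - 38 = 4

Standard error: SE = √(s₁²/n₁ + s₂²/n₂)
= √(10²/40 + 10²/40)
= √(2.500000 + 2.500000)
= 2.236068

For 95% confidence, z* = 1.96 (from standard normal table)
Margin of error: E = z* × SE = 1.96 × 2.236068 = 4.3827

Z-interval: (x̄₁ - x̄₂) ± E = 4 ± 4.3827 = (-0.3827, 8.3827)

Rounded to 2 decimal places:

(-0.38, 8.38)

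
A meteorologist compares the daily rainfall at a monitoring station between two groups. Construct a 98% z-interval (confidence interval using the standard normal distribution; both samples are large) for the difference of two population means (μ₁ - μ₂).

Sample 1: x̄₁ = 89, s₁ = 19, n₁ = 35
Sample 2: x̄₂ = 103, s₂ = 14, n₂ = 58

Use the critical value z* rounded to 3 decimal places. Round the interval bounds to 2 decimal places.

Both samples are large (n₁ = 35 ≥ 30, n₂ = 58 ≥ 30), so a z-interval for the difference of means applies.

Point estimate: x̄₁ - x̄₂ = 89 - 103 = -14

Standard error: SE = √(s₁²/n₁ + s₂²/n₂)
= √(19²/35 + 14²/58)
= √(10.314286 + 3.379310)
= 3.700486

For 98% confidence, z* = 2.326 (from standard normal table)
Margin of error: E = z* × SE = 2.326 × 3.700486 = 8.6073

Z-interval: (x̄₁ - x̄₂) ± E = -14 ± 8.6073 = (-22.6073, -5.3927)

Rounded to 2 decimal places:

(-22.61, -5.39)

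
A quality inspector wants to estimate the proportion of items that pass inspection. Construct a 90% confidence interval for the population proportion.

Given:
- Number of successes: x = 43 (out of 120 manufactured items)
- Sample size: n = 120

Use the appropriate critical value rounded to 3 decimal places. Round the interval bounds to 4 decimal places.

Sample proportion: p̂ = 43/120 = 0.358333

Check conditions for normal approximation:
  np̂ = 43 ≥ 10 ✓
  n(1-p̂) = 77 ≥ 10 ✓

The sample is large enough, so use a z-interval (normal approximation) for the proportion.

For 90% confidence, z* = 1.645 (from standard normal table)

Standard error: SE = √(p̂(1-p̂)/n) = √(0.358333×0.641667/120) = 0.04377314

Margin of error: E = z* × SE = 1.645 × 0.04377314 = 0.072007

Z-interval: p̂ ± E = 0.358333 ± 0.072007 = (0.286327, 0.430340)

Rounded to 4 decimal places:

(0.2863, 0.4303)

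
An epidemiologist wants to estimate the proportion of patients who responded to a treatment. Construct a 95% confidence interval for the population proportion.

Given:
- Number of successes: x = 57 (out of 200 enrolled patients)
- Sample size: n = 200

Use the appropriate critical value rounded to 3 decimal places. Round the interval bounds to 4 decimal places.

Sample proportion: p̂ = 57/200 = 0.285000

Check conditions for normal approximation:
  np̂ = 57 ≥ 10 ✓
  n(1-p̂) = 143 ≥ 10 ✓

The sample is large enough, so use a z-interval (normal approximation) for the proportion.

For 95% confidence, z* = 1.96 (from standard normal table)

Standard error: SE = √(p̂(1-p̂)/n) = √(0.285000×0.715000/200) = 0.03191982

Margin of error: E = z* × SE = 1.96 × 0.03191982 = 0.062563

Z-interval: p̂ ± E = 0.285000 ± 0.062563 = (0.222437, 0.347563)

Rounded to 4 decimal places:

(0.2224, 0.3476)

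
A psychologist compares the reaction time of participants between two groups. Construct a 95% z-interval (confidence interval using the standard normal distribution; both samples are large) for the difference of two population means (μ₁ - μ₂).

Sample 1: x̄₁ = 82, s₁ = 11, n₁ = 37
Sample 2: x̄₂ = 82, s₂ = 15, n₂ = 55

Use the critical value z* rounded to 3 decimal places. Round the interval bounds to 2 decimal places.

Both samples are large (n₁ = 37 ≥ 30, n₂ = 55 ≥ 30), so a z-interval for the difference of means applies.

Point estimate: x̄₁ - x̄₂ = 82 - 82 = 0

Standard error: SE = √(s₁²/n₁ + s₂²/n₂)
= √(11²/37 + 15²/55)
= √(3.270270 + 4.090909)
= 2.713149

For 95% confidence, z* = 1.96 (from standard normal table)
Margin of error: E = z* × SE = 1.96 × 2.713149 = 5.3178

Z-interval: (x̄₁ - x̄₂) ± E = 0 ± 5.3178 = (-5.3178, 5.3178)

Rounded to 2 decimal places:

(-5.32, 5.32)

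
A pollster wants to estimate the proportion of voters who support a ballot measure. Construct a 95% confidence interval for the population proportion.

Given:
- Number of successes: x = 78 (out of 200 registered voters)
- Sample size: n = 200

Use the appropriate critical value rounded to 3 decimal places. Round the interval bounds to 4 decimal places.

Sample proportion: p̂ = 78/200 = 0.390000

Check conditions for normal approximation:
  np̂ = 78 ≥ 10 ✓
  n(1-p̂) = 122 ≥ 10 ✓

The sample is large enough, so use a z-interval (normal approximation) for the proportion.

For 95% confidence, z* = 1.96 (from standard normal table)

Standard error: SE = √(p̂(1-p̂)/n) = √(0.390000×0.610000/200) = 0.03448913

Margin of error: E = z* × SE = 1.96 × 0.03448913 = 0.067599

Z-interval: p̂ ± E = 0.390000 ± 0.067599 = (0.322401, 0.457599)

Rounded to 4 decimal places:

(0.3224, 0.4576)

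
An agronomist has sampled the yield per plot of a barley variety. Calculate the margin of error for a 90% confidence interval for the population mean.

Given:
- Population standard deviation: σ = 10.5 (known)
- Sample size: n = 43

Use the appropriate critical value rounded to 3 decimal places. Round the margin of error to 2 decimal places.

The population standard deviation σ is known, so use the z-interval margin of error formula.

For 90% confidence, z* = 1.645 (from standard normal table)

Margin of error formula for z-interval: E = z* × σ/√n

E = 1.645 × 10.5/√43
  = 1.645 × 1.601235
  = 2.6340

Rounded to 2 decimal places:

2.63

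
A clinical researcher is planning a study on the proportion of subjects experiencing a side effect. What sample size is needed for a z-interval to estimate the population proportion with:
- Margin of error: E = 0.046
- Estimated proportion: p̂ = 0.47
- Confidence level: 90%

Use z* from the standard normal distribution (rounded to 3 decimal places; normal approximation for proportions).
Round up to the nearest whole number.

Using z* for proportion z-interval (normal approximation).

For 90% confidence, z* = 1.645 (from standard normal table)

Sample size formula for proportion z-interval: n = z*²p̂(1-p̂)/E²

n = 1.645² × 0.47 × 0.53 / 0.046²
  = 2.706025 × 0.2491 / 0.002116
  = 318.5590

Round up to the nearest whole number: n = 319

319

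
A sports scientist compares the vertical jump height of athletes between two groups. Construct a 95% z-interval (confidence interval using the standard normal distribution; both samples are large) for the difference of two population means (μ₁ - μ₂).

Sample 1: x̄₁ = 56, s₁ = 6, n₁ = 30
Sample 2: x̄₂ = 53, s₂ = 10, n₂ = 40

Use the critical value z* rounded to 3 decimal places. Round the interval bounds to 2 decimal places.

Both samples are large (n₁ = 30 ≥ 30, n₂ = 40 ≥ 30), so a z-interval for the difference of means applies.

Point estimate: x̄₁ - x̄₂ = 56 - 53 = 3

Standard error: SE = √(s₁²/n₁ + s₂²/n₂)
= √(6²/30 + 10²/40)
= √(1.200000 + 2.500000)
= 1.923538

For 95% confidence, z* = 1.96 (from standard normal table)
Margin of error: E = z* × SE = 1.96 × 1.923538 = 3.7701

Z-interval: (x̄₁ - x̄₂) ± E = 3 ± 3.7701 = (-0.7701, 6.7701)

Rounded to 2 decimal places:

(-0.77, 6.77)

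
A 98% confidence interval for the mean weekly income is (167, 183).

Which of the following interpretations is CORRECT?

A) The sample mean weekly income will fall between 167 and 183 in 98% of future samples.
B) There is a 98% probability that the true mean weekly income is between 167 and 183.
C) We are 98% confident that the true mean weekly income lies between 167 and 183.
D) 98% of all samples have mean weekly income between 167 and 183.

A confidence interval represents our confidence in the procedure, not a probability statement about the parameter.

Key concept: If we repeated this sampling process many times and computed a 98% CI each time, about 98% of those intervals would contain the true population parameter.

For this specific interval (167, 183):
- Midpoint (point estimate): 175
- Margin of error: 8

The correct interpretation is the one stating confidence that the true parameter lies in the interval — option C.

C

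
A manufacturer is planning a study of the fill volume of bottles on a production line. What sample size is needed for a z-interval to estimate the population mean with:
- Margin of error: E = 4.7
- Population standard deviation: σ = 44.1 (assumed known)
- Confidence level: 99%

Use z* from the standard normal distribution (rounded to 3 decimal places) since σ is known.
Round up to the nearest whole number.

Using z* since population σ is known (z-interval formula).

For 99% confidence, z* = 2.576 (from standard normal table)

Sample size formula for z-interval: n = (z*σ/E)²

n = (2.576 × 44.1 / 4.7)²
  = (24.170553)²
  = 584.2156

Round up to the nearest whole number: n = 585

585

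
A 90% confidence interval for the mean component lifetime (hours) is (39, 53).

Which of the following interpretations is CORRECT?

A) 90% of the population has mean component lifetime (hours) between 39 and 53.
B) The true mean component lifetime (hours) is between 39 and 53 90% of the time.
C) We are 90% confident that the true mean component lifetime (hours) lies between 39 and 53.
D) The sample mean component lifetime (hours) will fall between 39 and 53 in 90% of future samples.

A confidence interval represents our confidence in the procedure, not a probability statement about the parameter.

Key concept: If we repeated this sampling process many times and computed a 90% CI each time, about 90% of those intervals would contain the true population parameter.

For this specific interval (39, 53):
- Midpoint (point estimate): 46
- Margin of error: 7

The correct interpretation is the one stating confidence that the true parameter lies in the interval — option C.

C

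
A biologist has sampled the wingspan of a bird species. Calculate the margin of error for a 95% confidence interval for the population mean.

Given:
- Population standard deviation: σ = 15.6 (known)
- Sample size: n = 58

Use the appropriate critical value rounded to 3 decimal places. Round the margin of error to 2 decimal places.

The population standard deviation σ is known, so use the z-interval margin of error formula.

For 95% confidence, z* = 1.96 (from standard normal table)

Margin of error formula for z-interval: E = z* × σ/√n

E = 1.96 × 15.6/√58
  = 1.96 × 2.048380
  = 4.0148

Rounded to 2 decimal places:

4.01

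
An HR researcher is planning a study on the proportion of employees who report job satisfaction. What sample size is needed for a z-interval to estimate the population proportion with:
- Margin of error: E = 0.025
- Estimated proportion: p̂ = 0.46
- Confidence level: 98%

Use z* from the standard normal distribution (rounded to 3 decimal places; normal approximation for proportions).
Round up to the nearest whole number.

Using z* for proportion z-interval (normal approximation).

For 98% confidence, z* = 2.326 (from standard normal table)

Sample size formula for proportion z-interval: n = z*²p̂(1-p̂)/E²

n = 2.326² × 0.46 × 0.54 / 0.025²
  = 5.410276 × 0.2484 / 0.000625
  = 2150.2601

Round up to the nearest whole number: n = 2151

2151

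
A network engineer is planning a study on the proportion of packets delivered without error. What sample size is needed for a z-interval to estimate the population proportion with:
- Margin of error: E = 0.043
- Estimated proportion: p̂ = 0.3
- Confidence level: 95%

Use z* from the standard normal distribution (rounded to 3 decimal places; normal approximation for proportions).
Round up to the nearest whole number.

Using z* for proportion z-interval (normal approximation).

For 95% confidence, z* = 1.96 (from standard normal table)

Sample size formula for proportion z-interval: n = z*²p̂(1-p̂)/E²

n = 1.96² × 0.3 × 0.7 / 0.043²
  = 3.8416 × 0.21 / 0.001849
  = 436.3094

Round up to the nearest whole number: n = 437

437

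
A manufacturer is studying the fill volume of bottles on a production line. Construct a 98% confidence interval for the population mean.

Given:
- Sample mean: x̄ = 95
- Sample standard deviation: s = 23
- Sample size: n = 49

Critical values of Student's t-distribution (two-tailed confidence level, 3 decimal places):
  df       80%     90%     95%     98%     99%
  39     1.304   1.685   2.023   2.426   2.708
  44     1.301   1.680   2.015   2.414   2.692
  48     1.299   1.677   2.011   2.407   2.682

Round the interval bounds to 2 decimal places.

The population standard deviation σ is unknown (only the sample standard deviation s is given), so use a t-interval with df = n - 1 = 49 - 1 = 48.

For 98% confidence with df = 48, t* = 2.407 (from t-table)

Standard error: SE = s/√n = 23/√49 = 3.285714

Margin of error: E = t* × SE = 2.407 × 3.285714 = 7.9087

T-interval: x̄ ± E = 95 ± 7.9087 = (87.0913, 102.9087)

Rounded to 2 decimal places:

(87.09, 102.91)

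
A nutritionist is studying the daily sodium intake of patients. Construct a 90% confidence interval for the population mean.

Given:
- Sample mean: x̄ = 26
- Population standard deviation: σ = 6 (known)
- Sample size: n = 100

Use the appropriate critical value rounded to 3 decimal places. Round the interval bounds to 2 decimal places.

The population standard deviation σ is known, so use a z-interval (standard normal critical value).

For 90% confidence, z* = 1.645 (from standard normal table)

Standard error: SE = σ/√n = 6/√100 = 0.600000

Margin of error: E = z* × SE = 1.645 × 0.600000 = 0.9870

Z-interval: x̄ ± E = 26 ± 0.9870 = (25.0130, 26.9870)

Rounded to 2 decimal places:

(25.01, 26.99)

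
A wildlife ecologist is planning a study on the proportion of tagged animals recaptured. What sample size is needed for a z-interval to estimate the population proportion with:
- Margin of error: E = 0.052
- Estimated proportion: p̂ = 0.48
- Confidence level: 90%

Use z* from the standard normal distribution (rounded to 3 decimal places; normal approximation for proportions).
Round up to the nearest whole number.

Using z* for proportion z-interval (normal approximation).

For 90% confidence, z* = 1.645 (from standard normal table)

Sample size formula for proportion z-interval: n = z*²p̂(1-p̂)/E²

n = 1.645² × 0.48 × 0.52 / 0.052²
  = 2.706025 × 0.2496 / 0.002704
  = 249.7869

Round up to the nearest whole number: n = 250

250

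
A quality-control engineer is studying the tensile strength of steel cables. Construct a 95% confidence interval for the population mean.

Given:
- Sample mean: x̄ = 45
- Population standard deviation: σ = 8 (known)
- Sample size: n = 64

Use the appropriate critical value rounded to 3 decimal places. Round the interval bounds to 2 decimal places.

The population standard deviation σ is known, so use a z-interval (standard normal critical value).

For 95% confidence, z* = 1.96 (from standard normal table)

Standard error: SE = σ/√n = 8/√64 = 1.000000

Margin of error: E = z* × SE = 1.96 × 1.000000 = 1.9600

Z-interval: x̄ ± E = 45 ± 1.9600 = (43.0400, 46.9600)

Rounded to 2 decimal places:

(43.04, 46.96)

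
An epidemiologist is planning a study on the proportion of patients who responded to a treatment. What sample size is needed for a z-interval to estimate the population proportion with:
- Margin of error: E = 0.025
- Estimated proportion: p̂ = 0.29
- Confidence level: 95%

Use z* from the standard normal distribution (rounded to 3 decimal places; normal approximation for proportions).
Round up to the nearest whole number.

Using z* for proportion z-interval (normal approximation).

For 95% confidence, z* = 1.96 (from standard normal table)

Sample size formula for proportion z-interval: n = z*²p̂(1-p̂)/E²

n = 1.96² × 0.29 × 0.71 / 0.025²
  = 3.8416 × 0.2059 / 0.000625
  = 1265.5767

Round up to the nearest whole number: n = 1266

1266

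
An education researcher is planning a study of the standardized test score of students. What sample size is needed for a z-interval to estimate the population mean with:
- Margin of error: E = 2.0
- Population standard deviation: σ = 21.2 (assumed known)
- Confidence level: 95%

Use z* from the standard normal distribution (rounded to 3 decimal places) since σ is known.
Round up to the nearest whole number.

Using z* since population σ is known (z-interval formula).

For 95% confidence, z* = 1.96 (from standard normal table)

Sample size formula for z-interval: n = (z*σ/E)²

n = (1.96 × 21.2 / 2.0)²
  = (20.776000)²
  = 431.6422

Round up to the nearest whole number: n = 432

432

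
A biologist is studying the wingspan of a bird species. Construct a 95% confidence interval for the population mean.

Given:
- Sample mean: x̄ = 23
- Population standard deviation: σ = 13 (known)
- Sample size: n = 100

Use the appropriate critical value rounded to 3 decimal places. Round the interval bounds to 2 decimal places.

The population standard deviation σ is known, so use a z-interval (standard normal critical value).

For 95% confidence, z* = 1.96 (from standard normal table)

Standard error: SE = σ/√n = 13/√100 = 1.300000

Margin of error: E = z* × SE = 1.96 × 1.300000 = 2.5480

Z-interval: x̄ ± E = 23 ± 2.5480 = (20.4520, 25.5480)

Rounded to 2 decimal places:

(20.45, 25.55)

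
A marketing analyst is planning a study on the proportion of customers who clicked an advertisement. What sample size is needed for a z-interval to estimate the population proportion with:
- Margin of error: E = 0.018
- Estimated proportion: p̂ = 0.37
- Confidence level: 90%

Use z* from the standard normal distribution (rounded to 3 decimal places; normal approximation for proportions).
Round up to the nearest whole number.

Using z* for proportion z-interval (normal approximation).

For 90% confidence, z* = 1.645 (from standard normal table)

Sample size formula for proportion z-interval: n = z*²p̂(1-p̂)/E²

n = 1.645² × 0.37 × 0.63 / 0.018²
  = 2.706025 × 0.2331 / 0.000324
  = 1946.8347

Round up to the nearest whole number: n = 1947

1947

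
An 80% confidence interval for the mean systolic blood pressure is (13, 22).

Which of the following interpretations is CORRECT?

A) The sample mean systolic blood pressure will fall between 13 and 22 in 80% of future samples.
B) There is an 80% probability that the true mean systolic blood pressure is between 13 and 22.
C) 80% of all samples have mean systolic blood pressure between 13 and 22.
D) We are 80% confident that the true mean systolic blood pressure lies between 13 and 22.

A confidence interval represents our confidence in the procedure, not a probability statement about the parameter.

Key concept: If we repeated this sampling process many times and computed an 80% CI each time, about 80% of those intervals would contain the true population parameter.

For this specific interval (13, 22):
- Midpoint (point estimate): 17.5
- Margin of error: 4.5

The correct interpretation is the one stating confidence that the true parameter lies in the interval — option D.

D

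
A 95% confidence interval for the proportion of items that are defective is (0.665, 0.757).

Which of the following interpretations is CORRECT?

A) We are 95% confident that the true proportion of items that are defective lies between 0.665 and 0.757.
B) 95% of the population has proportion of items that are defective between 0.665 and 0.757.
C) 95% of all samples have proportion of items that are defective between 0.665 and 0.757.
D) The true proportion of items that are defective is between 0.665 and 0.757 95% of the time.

A confidence interval represents our confidence in the procedure, not a probability statement about the parameter.

Key concept: If we repeated this sampling process many times and computed a 95% CI each time, about 95% of those intervals would contain the true population parameter.

For this specific interval (0.665, 0.757):
- Midpoint (point estimate): 0.711
- Margin of error: 0.046

The correct interpretation is the one stating confidence that the true parameter lies in the interval — option A.

A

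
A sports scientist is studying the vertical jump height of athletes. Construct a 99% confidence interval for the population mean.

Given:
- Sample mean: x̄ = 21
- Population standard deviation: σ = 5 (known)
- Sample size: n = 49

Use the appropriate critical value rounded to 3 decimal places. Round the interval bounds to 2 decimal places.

The population standard deviation σ is known, so use a z-interval (standard normal critical value).

For 99% confidence, z* = 2.576 (from standard normal table)

Standard error: SE = σ/√n = 5/√49 = 0.714286

Margin of error: E = z* × SE = 2.576 × 0.714286 = 1.8400

Z-interval: x̄ ± E = 21 ± 1.8400 = (19.1600, 22.8400)

Rounded to 2 decimal places:

(19.16, 22.84)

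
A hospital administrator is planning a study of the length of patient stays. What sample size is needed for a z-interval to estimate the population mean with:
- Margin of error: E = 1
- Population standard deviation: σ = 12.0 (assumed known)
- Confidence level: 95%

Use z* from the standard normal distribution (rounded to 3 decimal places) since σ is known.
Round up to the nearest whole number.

Using z* since population σ is known (z-interval formula).

For 95% confidence, z* = 1.96 (from standard normal table)

Sample size formula for z-interval: n = (z*σ/E)²

n = (1.96 × 12.0 / 1)²
  = (23.520000)²
  = 553.1904

Round up to the nearest whole number: n = 554

554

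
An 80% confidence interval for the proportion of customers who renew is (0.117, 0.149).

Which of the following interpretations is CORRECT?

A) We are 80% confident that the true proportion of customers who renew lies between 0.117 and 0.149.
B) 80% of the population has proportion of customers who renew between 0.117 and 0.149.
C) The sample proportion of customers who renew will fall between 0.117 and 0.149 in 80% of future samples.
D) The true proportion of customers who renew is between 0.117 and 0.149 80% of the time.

A confidence interval represents our confidence in the procedure, not a probability statement about the parameter.

Key concept: If we repeated this sampling process many times and computed an 80% CI each time, about 80% of those intervals would contain the true population parameter.

For this specific interval (0.117, 0.149):
- Midpoint (point estimate): 0.133
- Margin of error: 0.016

The correct interpretation is the one stating confidence that the true parameter lies in the interval — option A.

A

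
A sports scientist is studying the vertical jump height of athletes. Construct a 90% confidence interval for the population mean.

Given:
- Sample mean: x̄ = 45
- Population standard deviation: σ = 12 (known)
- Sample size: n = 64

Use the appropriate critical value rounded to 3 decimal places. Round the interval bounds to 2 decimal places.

The population standard deviation σ is known, so use a z-interval (standard normal critical value).

For 90% confidence, z* = 1.645 (from standard normal table)

Standard error: SE = σ/√n = 12/√64 = 1.500000

Margin of error: E = z* × SE = 1.645 × 1.500000 = 2.4675

Z-interval: x̄ ± E = 45 ± 2.4675 = (42.5325, 47.4675)

Rounded to 2 decimal places:

(42.53, 47.47)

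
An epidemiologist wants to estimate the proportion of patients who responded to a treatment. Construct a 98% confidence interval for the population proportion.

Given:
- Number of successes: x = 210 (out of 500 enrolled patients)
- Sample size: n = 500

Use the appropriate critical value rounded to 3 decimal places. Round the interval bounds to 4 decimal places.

Sample proportion: p̂ = 210/500 = 0.420000

Check conditions for normal approximation:
  np̂ = 210 ≥ 10 ✓
  n(1-p̂) = 290 ≥ 10 ✓

The sample is large enough, so use a z-interval (normal approximation) for the proportion.

For 98% confidence, z* = 2.326 (from standard normal table)

Standard error: SE = √(p̂(1-p̂)/n) = √(0.420000×0.580000/500) = 0.02207261

Margin of error: E = z* × SE = 2.326 × 0.02207261 = 0.051341

Z-interval: p̂ ± E = 0.420000 ± 0.051341 = (0.368659, 0.471341)

Rounded to 4 decimal places:

(0.3687, 0.4713)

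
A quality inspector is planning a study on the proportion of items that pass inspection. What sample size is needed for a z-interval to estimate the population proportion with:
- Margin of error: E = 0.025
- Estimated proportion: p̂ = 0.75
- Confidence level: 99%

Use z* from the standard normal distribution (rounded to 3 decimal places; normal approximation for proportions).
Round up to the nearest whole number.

Using z* for proportion z-interval (normal approximation).

For 99% confidence, z* = 2.576 (from standard normal table)

Sample size formula for proportion z-interval: n = z*²p̂(1-p̂)/E²

n = 2.576² × 0.75 × 0.25 / 0.025²
  = 6.635776 × 0.1875 / 0.000625
  = 1990.7328

Round up to the nearest whole number: n = 1991

1991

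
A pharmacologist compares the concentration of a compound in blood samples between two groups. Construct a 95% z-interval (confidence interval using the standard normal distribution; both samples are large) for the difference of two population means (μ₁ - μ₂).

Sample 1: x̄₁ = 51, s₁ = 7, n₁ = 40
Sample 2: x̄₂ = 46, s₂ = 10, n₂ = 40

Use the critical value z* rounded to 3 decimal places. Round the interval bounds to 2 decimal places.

Both samples are large (n₁ = 40 ≥ 30, n₂ = 40 ≥ 30), so a z-interval for the difference of means applies.

Point estimate: x̄₁ - x̄₂ = 51 - 46 = 5

Standard error: SE = √(s₁²/n₁ + s₂²/n₂)
= √(7²/40 + 10²/40)
= √(1.225000 + 2.500000)
= 1.930026

For 95% confidence, z* = 1.96 (from standard normal table)
Margin of error: E = z* × SE = 1.96 × 1.930026 = 3.7829

Z-interval: (x̄₁ - x̄₂) ± E = 5 ± 3.7829 = (1.2171, 8.7829)

Rounded to 2 decimal places:

(1.22, 8.78)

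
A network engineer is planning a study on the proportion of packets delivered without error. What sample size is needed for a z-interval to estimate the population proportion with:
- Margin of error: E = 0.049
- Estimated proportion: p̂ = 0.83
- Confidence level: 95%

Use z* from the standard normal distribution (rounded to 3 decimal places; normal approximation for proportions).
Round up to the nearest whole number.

Using z* for proportion z-interval (normal approximation).

For 95% confidence, z* = 1.96 (from standard normal table)

Sample size formula for proportion z-interval: n = z*²p̂(1-p̂)/E²

n = 1.96² × 0.83 × 0.17 / 0.049²
  = 3.8416 × 0.1411 / 0.002401
  = 225.7600

Round up to the nearest whole number: n = 226

226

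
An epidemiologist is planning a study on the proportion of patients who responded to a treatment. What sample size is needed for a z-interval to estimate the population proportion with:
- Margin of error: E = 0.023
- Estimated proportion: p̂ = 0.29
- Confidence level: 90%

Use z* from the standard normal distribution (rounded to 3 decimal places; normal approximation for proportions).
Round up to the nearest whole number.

Using z* for proportion z-interval (normal approximation).

For 90% confidence, z* = 1.645 (from standard normal table)

Sample size formula for proportion z-interval: n = z*²p̂(1-p̂)/E²

n = 1.645² × 0.29 × 0.71 / 0.023²
  = 2.706025 × 0.2059 / 0.000529
  = 1053.2525

Round up to the nearest whole number: n = 1054

1054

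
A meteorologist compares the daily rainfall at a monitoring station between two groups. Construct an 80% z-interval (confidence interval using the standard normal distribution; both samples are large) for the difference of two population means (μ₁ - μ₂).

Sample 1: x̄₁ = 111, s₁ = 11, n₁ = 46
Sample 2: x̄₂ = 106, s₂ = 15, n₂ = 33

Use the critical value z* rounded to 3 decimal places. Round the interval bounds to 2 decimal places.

Both samples are large (n₁ = 46 ≥ 30, n₂ = 33 ≥ 30), so a z-interval for the difference of means applies.

Point estimate: x̄₁ - x̄₂ = 111 - 106 = 5

Standard error: SE = √(s₁²/n₁ + s₂²/n₂)
= √(11²/46 + 15²/33)
= √(2.630435 + 6.818182)
= 3.073860

For 80% confidence, z* = 1.282 (from standard normal table)
Margin of error: E = z* × SE = 1.282 × 3.073860 = 3.9407

Z-interval: (x̄₁ - x̄₂) ± E = 5 ± 3.9407 = (1.0593, 8.9407)

Rounded to 2 decimal places:

(1.06, 8.94)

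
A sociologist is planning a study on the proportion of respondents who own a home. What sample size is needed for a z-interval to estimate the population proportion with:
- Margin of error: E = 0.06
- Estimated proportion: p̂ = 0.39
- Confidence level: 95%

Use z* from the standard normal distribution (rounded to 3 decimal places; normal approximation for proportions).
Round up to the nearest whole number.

Using z* for proportion z-interval (normal approximation).

For 95% confidence, z* = 1.96 (from standard normal table)

Sample size formula for proportion z-interval: n = z*²p̂(1-p̂)/E²

n = 1.96² × 0.39 × 0.61 / 0.06²
  = 3.8416 × 0.2379 / 0.0036
  = 253.8657

Round up to the nearest whole number: n = 254

254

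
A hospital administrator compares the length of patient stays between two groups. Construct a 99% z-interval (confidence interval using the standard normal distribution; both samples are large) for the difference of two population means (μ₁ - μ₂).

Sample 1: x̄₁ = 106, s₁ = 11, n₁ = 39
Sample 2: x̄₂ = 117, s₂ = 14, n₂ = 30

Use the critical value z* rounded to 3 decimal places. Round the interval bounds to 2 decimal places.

Both samples are large (n₁ = 39 ≥ 30, n₂ = 30 ≥ 30), so a z-interval for the difference of means applies.

Point estimate: x̄₁ - x̄₂ = 106 - 117 = -11

Standard error: SE = √(s₁²/n₁ + s₂²/n₂)
= √(11²/39 + 14²/30)
= √(3.102564 + 6.533333)
= 3.104174

For 99% confidence, z* = 2.576 (from standard normal table)
Margin of error: E = z* × SE = 2.576 × 3.104174 = 7.9964

Z-interval: (x̄₁ - x̄₂) ± E = -11 ± 7.9964 = (-18.9964, -3.0036)

Rounded to 2 decimal places:

(-19.00, -3.00)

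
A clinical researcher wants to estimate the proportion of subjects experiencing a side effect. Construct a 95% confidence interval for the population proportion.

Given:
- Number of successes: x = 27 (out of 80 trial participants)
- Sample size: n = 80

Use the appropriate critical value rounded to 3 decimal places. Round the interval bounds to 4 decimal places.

Sample proportion: p̂ = 27/80 = 0.337500

Check conditions for normal approximation:
  np̂ = 27 ≥ 10 ✓
  n(1-p̂) = 53 ≥ 10 ✓

The sample is large enough, so use a z-interval (normal approximation) for the proportion.

For 95% confidence, z* = 1.96 (from standard normal table)

Standard error: SE = √(p̂(1-p̂)/n) = √(0.337500×0.662500/80) = 0.05286702

Margin of error: E = z* × SE = 1.96 × 0.05286702 = 0.103619

Z-interval: p̂ ± E = 0.337500 ± 0.103619 = (0.233881, 0.441119)

Rounded to 4 decimal places:

(0.2339, 0.4411)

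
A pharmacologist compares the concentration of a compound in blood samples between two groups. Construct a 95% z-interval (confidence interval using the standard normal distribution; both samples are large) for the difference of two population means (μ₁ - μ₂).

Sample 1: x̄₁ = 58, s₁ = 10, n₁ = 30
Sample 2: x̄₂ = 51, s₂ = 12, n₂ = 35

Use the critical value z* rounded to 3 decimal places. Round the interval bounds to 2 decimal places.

Both samples are large (n₁ = 30 ≥ 30, n₂ = 35 ≥ 30), so a z-interval for the difference of means applies.

Point estimate: x̄₁ - x̄₂ = 58 - 51 = 7

Standard error: SE = √(s₁²/n₁ + s₂²/n₂)
= √(10²/30 + 12²/35)
= √(3.333333 + 4.114286)
= 2.729033

For 95% confidence, z* = 1.96 (from standard normal table)
Margin of error: E = z* × SE = 1.96 × 2.729033 = 5.3489

Z-interval: (x̄₁ - x̄₂) ± E = 7 ± 5.3489 = (1.6511, 12.3489)

Rounded to 2 decimal places:

(1.65, 12.35)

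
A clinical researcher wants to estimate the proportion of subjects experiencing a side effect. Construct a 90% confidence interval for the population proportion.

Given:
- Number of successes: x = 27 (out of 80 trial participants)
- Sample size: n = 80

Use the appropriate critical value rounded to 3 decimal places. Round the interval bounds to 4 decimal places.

Sample proportion: p̂ = 27/80 = 0.337500

Check conditions for normal approximation:
  np̂ = 27 ≥ 10 ✓
  n(1-p̂) = 53 ≥ 10 ✓

The sample is large enough, so use a z-interval (normal approximation) for the proportion.

For 90% confidence, z* = 1.645 (from standard normal table)

Standard error: SE = √(p̂(1-p̂)/n) = √(0.337500×0.662500/80) = 0.05286702

Margin of error: E = z* × SE = 1.645 × 0.05286702 = 0.086966

Z-interval: p̂ ± E = 0.337500 ± 0.086966 = (0.250534, 0.424466)

Rounded to 4 decimal places:

(0.2505, 0.4245)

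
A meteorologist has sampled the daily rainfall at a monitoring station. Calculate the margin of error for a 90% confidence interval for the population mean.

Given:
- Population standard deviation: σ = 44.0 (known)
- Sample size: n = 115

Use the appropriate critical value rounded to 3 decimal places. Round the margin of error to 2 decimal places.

The population standard deviation σ is known, so use the z-interval margin of error formula.

For 90% confidence, z* = 1.645 (from standard normal table)

Margin of error formula for z-interval: E = z* × σ/√n

E = 1.645 × 44.0/√115
  = 1.645 × 4.103021
  = 6.7495

Rounded to 2 decimal places:

6.75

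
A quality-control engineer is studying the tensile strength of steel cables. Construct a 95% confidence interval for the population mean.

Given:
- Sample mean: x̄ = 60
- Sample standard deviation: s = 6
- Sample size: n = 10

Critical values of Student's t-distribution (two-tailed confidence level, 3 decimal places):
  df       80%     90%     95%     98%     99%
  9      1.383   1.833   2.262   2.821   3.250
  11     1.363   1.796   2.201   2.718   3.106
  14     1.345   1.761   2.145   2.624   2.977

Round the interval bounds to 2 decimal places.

The population standard deviation σ is unknown (only the sample standard deviation s is given), so use a t-interval with df = n - 1 = 10 - 1 = 9.

For 95% confidence with df = 9, t* = 2.262 (from t-table)

Standard error: SE = s/√n = 6/√10 = 1.897367

Margin of error: E = t* × SE = 2.262 × 1.897367 = 4.2918

T-interval: x̄ ± E = 60 ± 4.2918 = (55.7082, 64.2918)

Rounded to 2 decimal places:

(55.71, 64.29)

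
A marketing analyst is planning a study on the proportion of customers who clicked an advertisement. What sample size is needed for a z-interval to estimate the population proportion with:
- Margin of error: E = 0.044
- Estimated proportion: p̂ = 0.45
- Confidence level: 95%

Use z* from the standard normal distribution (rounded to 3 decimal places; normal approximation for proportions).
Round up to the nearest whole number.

Using z* for proportion z-interval (normal approximation).

For 95% confidence, z* = 1.96 (from standard normal table)

Sample size formula for proportion z-interval: n = z*²p̂(1-p̂)/E²

n = 1.96² × 0.45 × 0.55 / 0.044²
  = 3.8416 × 0.2475 / 0.001936
  = 491.1136

Round up to the nearest whole number: n = 492

492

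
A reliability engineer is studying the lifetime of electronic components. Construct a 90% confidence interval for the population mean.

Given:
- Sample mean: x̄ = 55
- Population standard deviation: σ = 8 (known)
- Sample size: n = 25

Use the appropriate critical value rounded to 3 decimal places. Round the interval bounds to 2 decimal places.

The population standard deviation σ is known, so use a z-interval (standard normal critical value).

For 90% confidence, z* = 1.645 (from standard normal table)

Standard error: SE = σ/√n = 8/√25 = 1.600000

Margin of error: E = z* × SE = 1.645 × 1.600000 = 2.6320

Z-interval: x̄ ± E = 55 ± 2.6320 = (52.3680, 57.6320)

Rounded to 2 decimal places:

(52.37, 57.63)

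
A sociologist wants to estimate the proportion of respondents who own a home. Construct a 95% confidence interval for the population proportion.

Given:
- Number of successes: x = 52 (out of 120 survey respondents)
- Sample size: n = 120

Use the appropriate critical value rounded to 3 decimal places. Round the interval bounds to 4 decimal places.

Sample proportion: p̂ = 52/120 = 0.433333

Check conditions for normal approximation:
  np̂ = 52 ≥ 10 ✓
  n(1-p̂) = 68 ≥ 10 ✓

The sample is large enough, so use a z-interval (normal approximation) for the proportion.

For 95% confidence, z* = 1.96 (from standard normal table)

Standard error: SE = √(p̂(1-p̂)/n) = √(0.433333×0.566667/120) = 0.04523601

Margin of error: E = z* × SE = 1.96 × 0.04523601 = 0.088663

Z-interval: p̂ ± E = 0.433333 ± 0.088663 = (0.344671, 0.521996)

Rounded to 4 decimal places:

(0.3447, 0.5220)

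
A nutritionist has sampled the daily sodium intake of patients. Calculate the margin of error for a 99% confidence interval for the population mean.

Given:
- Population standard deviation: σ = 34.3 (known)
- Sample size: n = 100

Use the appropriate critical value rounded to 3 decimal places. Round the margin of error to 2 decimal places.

The population standard deviation σ is known, so use the z-interval margin of error formula.

For 99% confidence, z* = 2.576 (from standard normal table)

Margin of error formula for z-interval: E = z* × σ/√n

E = 2.576 × 34.3/√100
  = 2.576 × 3.430000
  = 8.8357

Rounded to 2 decimal places:

8.84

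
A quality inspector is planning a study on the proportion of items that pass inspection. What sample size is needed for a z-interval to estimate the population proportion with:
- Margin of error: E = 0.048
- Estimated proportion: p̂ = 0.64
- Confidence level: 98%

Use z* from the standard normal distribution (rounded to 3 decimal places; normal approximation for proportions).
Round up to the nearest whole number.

Using z* for proportion z-interval (normal approximation).

For 98% confidence, z* = 2.326 (from standard normal table)

Sample size formula for proportion z-interval: n = z*²p̂(1-p̂)/E²

n = 2.326² × 0.64 × 0.36 / 0.048²
  = 5.410276 × 0.2304 / 0.002304
  = 541.0276

Round up to the nearest whole number: n = 542

542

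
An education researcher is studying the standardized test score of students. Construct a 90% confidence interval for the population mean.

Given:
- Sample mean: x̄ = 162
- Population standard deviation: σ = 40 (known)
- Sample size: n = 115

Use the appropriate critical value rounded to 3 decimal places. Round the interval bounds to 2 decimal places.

The population standard deviation σ is known, so use a z-interval (standard normal critical value).

For 90% confidence, z* = 1.645 (from standard normal table)

Standard error: SE = σ/√n = 40/√115 = 3.730019

Margin of error: E = z* × SE = 1.645 × 3.730019 = 6.1359

Z-interval: x̄ ± E = 162 ± 6.1359 = (155.8641, 168.1359)

Rounded to 2 decimal places:

(155.86, 168.14)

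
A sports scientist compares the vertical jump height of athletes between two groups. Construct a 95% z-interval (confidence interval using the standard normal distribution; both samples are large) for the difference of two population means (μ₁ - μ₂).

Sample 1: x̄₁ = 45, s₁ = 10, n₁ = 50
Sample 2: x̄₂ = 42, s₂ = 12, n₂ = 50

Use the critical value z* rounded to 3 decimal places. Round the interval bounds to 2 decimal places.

Both samples are large (n₁ = 50 ≥ 30, n₂ = 50 ≥ 30), so a z-interval for the difference of means applies.

Point estimate: x̄₁ - x̄₂ = 45 - 42 = 3

Standard error: SE = √(s₁²/n₁ + s₂²/n₂)
= √(10²/50 + 12²/50)
= √(2.000000 + 2.880000)
= 2.209072

For 95% confidence, z* = 1.96 (from standard normal table)
Margin of error: E = z* × SE = 1.96 × 2.209072 = 4.3298

Z-interval: (x̄₁ - x̄₂) ± E = 3 ± 4.3298 = (-1.3298, 7.3298)

Rounded to 2 decimal places:

(-1.33, 7.33)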